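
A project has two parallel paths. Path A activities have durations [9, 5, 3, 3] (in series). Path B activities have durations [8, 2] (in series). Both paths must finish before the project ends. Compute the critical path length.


Path A total = 9 + 5 + 3 + 3 = 20
Path B total = 8 + 2 = 10
Critical path = longest path = max(20, 10) = 20

20


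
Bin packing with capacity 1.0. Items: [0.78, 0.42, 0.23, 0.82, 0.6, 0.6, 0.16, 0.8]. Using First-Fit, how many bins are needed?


Place items sequentially using First-Fit:
  Item 0.78 -> new Bin 1
  Item 0.42 -> new Bin 2
  Item 0.23 -> Bin 2 (now 0.65)
  Item 0.82 -> new Bin 3
  Item 0.6 -> new Bin 4
  Item 0.6 -> new Bin 5
  Item 0.16 -> Bin 1 (now 0.94)
  Item 0.8 -> new Bin 6
Total bins used = 6

6


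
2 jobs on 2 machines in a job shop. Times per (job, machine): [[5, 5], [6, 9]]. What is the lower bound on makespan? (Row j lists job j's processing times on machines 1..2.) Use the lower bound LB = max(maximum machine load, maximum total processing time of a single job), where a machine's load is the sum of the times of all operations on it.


Machine loads:
  Machine 1: 5 + 6 = 11
  Machine 2: 5 + 9 = 14
Max machine load = 14
Job totals:
  Job 1: 10
  Job 2: 15
Max job total = 15
Lower bound = max(14, 15) = 15

15


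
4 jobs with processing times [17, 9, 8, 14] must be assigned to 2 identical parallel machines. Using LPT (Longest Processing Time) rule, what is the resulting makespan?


Sort jobs in decreasing order (LPT): [17, 14, 9, 8]
Assign each job to the least loaded machine:
  Machine 1: jobs [17, 8], load = 25
  Machine 2: jobs [14, 9], load = 23
Makespan = max load = 25

25


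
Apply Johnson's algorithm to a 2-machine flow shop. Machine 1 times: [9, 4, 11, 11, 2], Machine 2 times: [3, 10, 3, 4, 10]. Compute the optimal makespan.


Apply Johnson's rule:
  Group 1 (a <= b): [(5, 2, 10), (2, 4, 10)]
  Group 2 (a > b): [(4, 11, 4), (1, 9, 3), (3, 11, 3)]
Optimal job order: [5, 2, 4, 1, 3]
Schedule:
  Job 5: M1 done at 2, M2 done at 12
  Job 2: M1 done at 6, M2 done at 22
  Job 4: M1 done at 17, M2 done at 26
  Job 1: M1 done at 26, M2 done at 29
  Job 3: M1 done at 37, M2 done at 40
Makespan = 40

40


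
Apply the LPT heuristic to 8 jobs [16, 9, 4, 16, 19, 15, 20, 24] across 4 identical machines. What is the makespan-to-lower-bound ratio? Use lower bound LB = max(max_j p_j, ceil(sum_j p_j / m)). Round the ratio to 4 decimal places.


LPT order: [24, 20, 19, 16, 16, 15, 9, 4]
Machine loads after assignment: [28, 29, 34, 32]
LPT makespan = 34
Lower bound = max(max_job, ceil(total/4)) = max(24, 31) = 31
Ratio = 34 / 31 = 1.0968

1.0968


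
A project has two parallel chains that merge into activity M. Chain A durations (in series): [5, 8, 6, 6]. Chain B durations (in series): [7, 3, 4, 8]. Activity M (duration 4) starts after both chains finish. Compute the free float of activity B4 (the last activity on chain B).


ES(B4) = sum of predecessors on chain B = 14
EF(B4) = ES + duration = 14 + 8 = 22
Successor of B4 is M. ES(M) = max(sum(A), sum(B)) = max(25, 22) = 25
Free float = ES(successor) - EF(current) = 25 - 22 = 3

3


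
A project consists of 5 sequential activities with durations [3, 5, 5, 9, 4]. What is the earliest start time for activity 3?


Activity 3 starts after activities 1 through 2 complete.
Predecessor durations: [3, 5]
ES = 3 + 5 = 8

8


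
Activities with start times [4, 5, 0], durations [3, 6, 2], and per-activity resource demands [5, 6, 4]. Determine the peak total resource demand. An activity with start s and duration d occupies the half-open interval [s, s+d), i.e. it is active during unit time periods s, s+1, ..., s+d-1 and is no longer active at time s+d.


Each activity i is active on [start_i, start_i + duration_i).
Compute total resource usage per time slot:
  t=0: active resources = [4], total = 4
  t=1: active resources = [4], total = 4
  t=2: active resources = [], total = 0
  t=3: active resources = [], total = 0
  t=4: active resources = [5], total = 5
  t=5: active resources = [5, 6], total = 11
  t=6: active resources = [5, 6], total = 11
  t=7: active resources = [6], total = 6
  t=8: active resources = [6], total = 6
  t=9: active resources = [6], total = 6
  t=10: active resources = [6], total = 6
Peak resource demand = 11

11


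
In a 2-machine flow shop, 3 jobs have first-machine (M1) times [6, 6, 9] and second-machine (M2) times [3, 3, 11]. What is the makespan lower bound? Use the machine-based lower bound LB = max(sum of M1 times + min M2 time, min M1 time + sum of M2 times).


LB1 = sum(M1 times) + min(M2 times) = 21 + 3 = 24
LB2 = min(M1 times) + sum(M2 times) = 6 + 17 = 23
Lower bound = max(LB1, LB2) = max(24, 23) = 24

24


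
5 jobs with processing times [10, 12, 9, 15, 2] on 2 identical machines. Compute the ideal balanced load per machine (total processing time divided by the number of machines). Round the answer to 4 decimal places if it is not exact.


Total processing time = 10 + 12 + 9 + 15 + 2 = 48
Number of machines = 2
Ideal balanced load = 48 / 2 = 24.0

24.0


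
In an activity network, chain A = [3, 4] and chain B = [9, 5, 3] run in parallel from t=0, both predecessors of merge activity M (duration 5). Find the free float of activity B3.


ES(B3) = sum of predecessors on chain B = 14
EF(B3) = ES + duration = 14 + 3 = 17
Successor of B3 is M. ES(M) = max(sum(A), sum(B)) = max(7, 17) = 17
Free float = ES(successor) - EF(current) = 17 - 17 = 0

0


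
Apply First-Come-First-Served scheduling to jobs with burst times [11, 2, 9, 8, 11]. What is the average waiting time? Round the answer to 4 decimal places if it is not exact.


FCFS order (as given): [11, 2, 9, 8, 11]
Waiting times:
  Job 1: wait = 0
  Job 2: wait = 11
  Job 3: wait = 13
  Job 4: wait = 22
  Job 5: wait = 30
Sum of waiting times = 76
Average waiting time = 76/5 = 15.2

15.2


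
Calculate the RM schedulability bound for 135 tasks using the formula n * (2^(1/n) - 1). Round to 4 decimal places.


Compute 2^(1/135) = 1.0051476273
Subtract 1: 1.0051476273 - 1 = 0.0051476273
Multiply by n: 135 * 0.0051476273 = 0.6949296855
Round to 4 dp: 0.6949

0.6949


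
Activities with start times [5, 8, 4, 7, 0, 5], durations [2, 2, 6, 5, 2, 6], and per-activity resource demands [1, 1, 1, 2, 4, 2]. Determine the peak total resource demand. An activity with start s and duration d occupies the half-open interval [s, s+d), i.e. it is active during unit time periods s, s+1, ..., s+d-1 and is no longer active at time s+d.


Each activity i is active on [start_i, start_i + duration_i).
Compute total resource usage per time slot:
  t=0: active resources = [4], total = 4
  t=1: active resources = [4], total = 4
  t=2: active resources = [], total = 0
  t=3: active resources = [], total = 0
  t=4: active resources = [1], total = 1
  t=5: active resources = [1, 1, 2], total = 4
  t=6: active resources = [1, 1, 2], total = 4
  t=7: active resources = [1, 2, 2], total = 5
  t=8: active resources = [1, 1, 2, 2], total = 6
  t=9: active resources = [1, 1, 2, 2], total = 6
  t=10: active resources = [2, 2], total = 4
  t=11: active resources = [2], total = 2
Peak resource demand = 6

6


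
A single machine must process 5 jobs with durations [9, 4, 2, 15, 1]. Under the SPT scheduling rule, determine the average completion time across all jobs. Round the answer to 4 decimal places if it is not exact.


Sort jobs by processing time (SPT order): [1, 2, 4, 9, 15]
Compute completion times sequentially:
  Job 1: processing = 1, completes at 1
  Job 2: processing = 2, completes at 3
  Job 3: processing = 4, completes at 7
  Job 4: processing = 9, completes at 16
  Job 5: processing = 15, completes at 31
Sum of completion times = 58
Average completion time = 58/5 = 11.6

11.6


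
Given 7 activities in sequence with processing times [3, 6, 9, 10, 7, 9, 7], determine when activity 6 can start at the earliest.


Activity 6 starts after activities 1 through 5 complete.
Predecessor durations: [3, 6, 9, 10, 7]
ES = 3 + 6 + 9 + 10 + 7 = 35

35


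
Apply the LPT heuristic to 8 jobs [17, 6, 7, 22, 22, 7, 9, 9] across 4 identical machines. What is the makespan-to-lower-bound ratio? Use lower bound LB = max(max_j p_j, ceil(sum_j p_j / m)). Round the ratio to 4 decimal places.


LPT order: [22, 22, 17, 9, 9, 7, 7, 6]
Machine loads after assignment: [28, 22, 24, 25]
LPT makespan = 28
Lower bound = max(max_job, ceil(total/4)) = max(22, 25) = 25
Ratio = 28 / 25 = 1.12

1.12


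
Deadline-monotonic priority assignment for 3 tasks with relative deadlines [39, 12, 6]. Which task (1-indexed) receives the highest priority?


Sort tasks by relative deadline (ascending):
  Task 3: deadline = 6
  Task 2: deadline = 12
  Task 1: deadline = 39
Priority order (highest first): [3, 2, 1]
Highest priority task = 3

3


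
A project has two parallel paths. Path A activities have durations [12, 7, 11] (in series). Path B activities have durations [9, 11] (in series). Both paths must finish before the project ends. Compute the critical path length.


Path A total = 12 + 7 + 11 = 30
Path B total = 9 + 11 = 20
Critical path = longest path = max(30, 20) = 30

30


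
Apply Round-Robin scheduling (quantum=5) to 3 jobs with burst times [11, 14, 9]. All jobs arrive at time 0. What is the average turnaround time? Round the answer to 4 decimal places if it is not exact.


Time quantum = 5
Execution trace:
  J1 runs 5 units, time = 5
  J2 runs 5 units, time = 10
  J3 runs 5 units, time = 15
  J1 runs 5 units, time = 20
  J2 runs 5 units, time = 25
  J3 runs 4 units, time = 29
  J1 runs 1 units, time = 30
  J2 runs 4 units, time = 34
Finish times: [30, 34, 29]
Average turnaround = 93/3 = 31.0

31.0


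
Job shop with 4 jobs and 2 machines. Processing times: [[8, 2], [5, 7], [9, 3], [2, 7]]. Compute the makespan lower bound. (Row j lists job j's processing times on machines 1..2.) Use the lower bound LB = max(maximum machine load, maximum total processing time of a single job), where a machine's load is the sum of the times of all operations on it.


Machine loads:
  Machine 1: 8 + 5 + 9 + 2 = 24
  Machine 2: 2 + 7 + 3 + 7 = 19
Max machine load = 24
Job totals:
  Job 1: 10
  Job 2: 12
  Job 3: 12
  Job 4: 9
Max job total = 12
Lower bound = max(24, 12) = 24

24


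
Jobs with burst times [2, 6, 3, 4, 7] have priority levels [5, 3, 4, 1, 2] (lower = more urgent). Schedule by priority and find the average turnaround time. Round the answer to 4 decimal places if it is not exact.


Sort by priority (ascending = highest first):
Order: [(1, 4), (2, 7), (3, 6), (4, 3), (5, 2)]
Completion times:
  Priority 1, burst=4, C=4
  Priority 2, burst=7, C=11
  Priority 3, burst=6, C=17
  Priority 4, burst=3, C=20
  Priority 5, burst=2, C=22
Average turnaround = 74/5 = 14.8

14.8


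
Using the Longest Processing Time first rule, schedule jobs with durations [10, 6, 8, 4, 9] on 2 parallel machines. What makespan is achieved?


Sort jobs in decreasing order (LPT): [10, 9, 8, 6, 4]
Assign each job to the least loaded machine:
  Machine 1: jobs [10, 6, 4], load = 20
  Machine 2: jobs [9, 8], load = 17
Makespan = max load = 20

20


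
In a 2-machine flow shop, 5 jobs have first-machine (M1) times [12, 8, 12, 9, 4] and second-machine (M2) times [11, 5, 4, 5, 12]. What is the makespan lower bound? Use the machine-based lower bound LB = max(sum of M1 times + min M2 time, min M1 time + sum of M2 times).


LB1 = sum(M1 times) + min(M2 times) = 45 + 4 = 49
LB2 = min(M1 times) + sum(M2 times) = 4 + 37 = 41
Lower bound = max(LB1, LB2) = max(49, 41) = 49

49


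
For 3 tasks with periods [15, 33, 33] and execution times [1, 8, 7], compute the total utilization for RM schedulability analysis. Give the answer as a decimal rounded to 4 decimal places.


Compute individual utilizations (exact fractions):
  Task 1: C/T = 1/15 (approx. 0.0667)
  Task 2: C/T = 8/33 (approx. 0.2424)
  Task 3: C/T = 7/33 (approx. 0.2121)
Total utilization U = 1/15 + 8/33 + 7/33 = 86/165
Rounded to 4 decimal places: U = 0.5212
RM (Liu & Layland) bound for 3 tasks = 0.779763; compare with U = 86/165 (approx. 0.521212)
U <= bound, so schedulable by RM sufficient condition.

0.5212


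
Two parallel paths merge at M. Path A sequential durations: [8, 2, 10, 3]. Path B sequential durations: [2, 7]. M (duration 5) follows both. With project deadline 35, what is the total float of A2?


Forward pass: ES(A2) = sum of predecessors on chain A = 8
EF = ES + duration = 8 + 2 = 10
Backward pass: LF(M) = deadline = 35; LS(M) = 35 - 5 = 30
LF(A2) = LS(M) - sum(successors on chain A) = 30 - 13 = 17
LS = LF - duration = 17 - 2 = 15
Total float = LS - ES = 15 - 8 = 7

7


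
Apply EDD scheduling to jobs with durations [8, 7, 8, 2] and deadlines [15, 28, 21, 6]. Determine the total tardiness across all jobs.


Sort by due date (EDD order): [(2, 6), (8, 15), (8, 21), (7, 28)]
Compute completion times and tardiness:
  Job 1: p=2, d=6, C=2, tardiness=max(0,2-6)=0
  Job 2: p=8, d=15, C=10, tardiness=max(0,10-15)=0
  Job 3: p=8, d=21, C=18, tardiness=max(0,18-21)=0
  Job 4: p=7, d=28, C=25, tardiness=max(0,25-28)=0
Total tardiness = 0

0


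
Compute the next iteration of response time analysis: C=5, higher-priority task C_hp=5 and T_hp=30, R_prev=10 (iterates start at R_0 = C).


R_next = C + ceil(R_prev / T_hp) * C_hp
ceil(10 / 30) = ceil(0.3333) = 1
Interference = 1 * 5 = 5
R_next = 5 + 5 = 10
R_next = R_prev, so the iteration has converged (response time = 10).

10


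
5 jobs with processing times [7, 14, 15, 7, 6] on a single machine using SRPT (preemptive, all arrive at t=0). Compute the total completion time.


Since all jobs arrive at t=0, SRPT equals SPT ordering.
SPT order: [6, 7, 7, 14, 15]
Completion times:
  Job 1: p=6, C=6
  Job 2: p=7, C=13
  Job 3: p=7, C=20
  Job 4: p=14, C=34
  Job 5: p=15, C=49
Total completion time = 6 + 13 + 20 + 34 + 49 = 122

122


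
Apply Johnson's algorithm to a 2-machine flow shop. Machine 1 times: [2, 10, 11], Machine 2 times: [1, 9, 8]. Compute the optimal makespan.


Apply Johnson's rule:
  Group 1 (a <= b): []
  Group 2 (a > b): [(2, 10, 9), (3, 11, 8), (1, 2, 1)]
Optimal job order: [2, 3, 1]
Schedule:
  Job 2: M1 done at 10, M2 done at 19
  Job 3: M1 done at 21, M2 done at 29
  Job 1: M1 done at 23, M2 done at 30
Makespan = 30

30


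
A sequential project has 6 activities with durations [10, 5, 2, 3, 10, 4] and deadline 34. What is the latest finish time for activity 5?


LF(activity 5) = deadline - sum of successor durations
Successors: activities 6 through 6 with durations [4]
Sum of successor durations = 4
LF = 34 - 4 = 30

30


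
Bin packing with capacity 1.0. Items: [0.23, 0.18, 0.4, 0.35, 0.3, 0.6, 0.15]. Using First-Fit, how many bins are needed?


Place items sequentially using First-Fit:
  Item 0.23 -> new Bin 1
  Item 0.18 -> Bin 1 (now 0.41)
  Item 0.4 -> Bin 1 (now 0.81)
  Item 0.35 -> new Bin 2
  Item 0.3 -> Bin 2 (now 0.65)
  Item 0.6 -> new Bin 3
  Item 0.15 -> Bin 1 (now 0.96)
Total bins used = 3

3


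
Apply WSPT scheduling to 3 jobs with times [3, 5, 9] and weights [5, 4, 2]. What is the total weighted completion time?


Compute p/w ratios and sort ascending (WSPT): [(3, 5), (5, 4), (9, 2)]
Compute weighted completion times:
  Job (p=3,w=5): C=3, w*C=5*3=15
  Job (p=5,w=4): C=8, w*C=4*8=32
  Job (p=9,w=2): C=17, w*C=2*17=34
Total weighted completion time = 81

81


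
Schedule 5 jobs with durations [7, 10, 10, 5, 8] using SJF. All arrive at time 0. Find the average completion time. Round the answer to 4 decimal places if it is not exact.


SJF order (ascending): [5, 7, 8, 10, 10]
Completion times:
  Job 1: burst=5, C=5
  Job 2: burst=7, C=12
  Job 3: burst=8, C=20
  Job 4: burst=10, C=30
  Job 5: burst=10, C=40
Average completion = 107/5 = 21.4

21.4


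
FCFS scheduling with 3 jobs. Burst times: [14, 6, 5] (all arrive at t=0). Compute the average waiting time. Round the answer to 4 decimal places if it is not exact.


FCFS order (as given): [14, 6, 5]
Waiting times:
  Job 1: wait = 0
  Job 2: wait = 14
  Job 3: wait = 20
Sum of waiting times = 34
Average waiting time = 34/3 = 11.3333

11.3333


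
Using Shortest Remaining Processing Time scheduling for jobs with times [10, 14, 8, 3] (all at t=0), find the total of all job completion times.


Since all jobs arrive at t=0, SRPT equals SPT ordering.
SPT order: [3, 8, 10, 14]
Completion times:
  Job 1: p=3, C=3
  Job 2: p=8, C=11
  Job 3: p=10, C=21
  Job 4: p=14, C=35
Total completion time = 3 + 11 + 21 + 35 = 70

70


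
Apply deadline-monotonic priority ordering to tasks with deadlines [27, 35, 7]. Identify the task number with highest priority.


Sort tasks by relative deadline (ascending):
  Task 3: deadline = 7
  Task 1: deadline = 27
  Task 2: deadline = 35
Priority order (highest first): [3, 1, 2]
Highest priority task = 3

3


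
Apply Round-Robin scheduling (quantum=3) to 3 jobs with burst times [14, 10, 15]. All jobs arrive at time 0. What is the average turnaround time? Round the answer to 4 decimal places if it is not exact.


Time quantum = 3
Execution trace:
  J1 runs 3 units, time = 3
  J2 runs 3 units, time = 6
  J3 runs 3 units, time = 9
  J1 runs 3 units, time = 12
  J2 runs 3 units, time = 15
  J3 runs 3 units, time = 18
  J1 runs 3 units, time = 21
  J2 runs 3 units, time = 24
  J3 runs 3 units, time = 27
  J1 runs 3 units, time = 30
  J2 runs 1 units, time = 31
  J3 runs 3 units, time = 34
  J1 runs 2 units, time = 36
  J3 runs 3 units, time = 39
Finish times: [36, 31, 39]
Average turnaround = 106/3 = 35.3333

35.3333


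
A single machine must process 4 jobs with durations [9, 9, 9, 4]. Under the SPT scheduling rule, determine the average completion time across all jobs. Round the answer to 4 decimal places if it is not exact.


Sort jobs by processing time (SPT order): [4, 9, 9, 9]
Compute completion times sequentially:
  Job 1: processing = 4, completes at 4
  Job 2: processing = 9, completes at 13
  Job 3: processing = 9, completes at 22
  Job 4: processing = 9, completes at 31
Sum of completion times = 70
Average completion time = 70/4 = 17.5

17.5


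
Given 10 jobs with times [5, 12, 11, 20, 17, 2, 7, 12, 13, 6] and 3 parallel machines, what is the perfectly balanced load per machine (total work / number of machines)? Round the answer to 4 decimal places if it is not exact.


Total processing time = 5 + 12 + 11 + 20 + 17 + 2 + 7 + 12 + 13 + 6 = 105
Number of machines = 3
Ideal balanced load = 105 / 3 = 35.0

35.0


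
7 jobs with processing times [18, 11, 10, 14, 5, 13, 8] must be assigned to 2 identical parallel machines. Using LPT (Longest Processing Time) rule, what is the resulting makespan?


Sort jobs in decreasing order (LPT): [18, 14, 13, 11, 10, 8, 5]
Assign each job to the least loaded machine:
  Machine 1: jobs [18, 11, 8, 5], load = 42
  Machine 2: jobs [14, 13, 10], load = 37
Makespan = max load = 42

42


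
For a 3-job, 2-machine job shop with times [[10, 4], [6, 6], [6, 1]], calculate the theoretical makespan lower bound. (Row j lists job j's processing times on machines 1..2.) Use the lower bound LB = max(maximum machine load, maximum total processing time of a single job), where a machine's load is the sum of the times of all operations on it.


Machine loads:
  Machine 1: 10 + 6 + 6 = 22
  Machine 2: 4 + 6 + 1 = 11
Max machine load = 22
Job totals:
  Job 1: 14
  Job 2: 12
  Job 3: 7
Max job total = 14
Lower bound = max(22, 14) = 22

22


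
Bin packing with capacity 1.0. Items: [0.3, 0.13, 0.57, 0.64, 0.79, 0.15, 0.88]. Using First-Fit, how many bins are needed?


Place items sequentially using First-Fit:
  Item 0.3 -> new Bin 1
  Item 0.13 -> Bin 1 (now 0.43)
  Item 0.57 -> Bin 1 (now 1.0)
  Item 0.64 -> new Bin 2
  Item 0.79 -> new Bin 3
  Item 0.15 -> Bin 2 (now 0.79)
  Item 0.88 -> new Bin 4
Total bins used = 4

4


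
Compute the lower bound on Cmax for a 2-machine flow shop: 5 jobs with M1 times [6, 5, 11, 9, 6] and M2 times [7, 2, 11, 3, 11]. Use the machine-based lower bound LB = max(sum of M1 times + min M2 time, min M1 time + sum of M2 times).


LB1 = sum(M1 times) + min(M2 times) = 37 + 2 = 39
LB2 = min(M1 times) + sum(M2 times) = 5 + 34 = 39
Lower bound = max(LB1, LB2) = max(39, 39) = 39

39


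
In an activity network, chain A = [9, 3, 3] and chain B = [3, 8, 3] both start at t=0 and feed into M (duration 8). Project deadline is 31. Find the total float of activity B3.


Forward pass: ES(B3) = sum of predecessors on chain B = 11
EF = ES + duration = 11 + 3 = 14
Backward pass: LF(M) = deadline = 31; LS(M) = 31 - 8 = 23
LF(B3) = LS(M) - sum(successors on chain B) = 23 - 0 = 23
LS = LF - duration = 23 - 3 = 20
Total float = LS - ES = 20 - 11 = 9

9


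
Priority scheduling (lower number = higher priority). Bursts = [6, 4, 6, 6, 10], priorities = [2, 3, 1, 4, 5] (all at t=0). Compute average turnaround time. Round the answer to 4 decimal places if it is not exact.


Sort by priority (ascending = highest first):
Order: [(1, 6), (2, 6), (3, 4), (4, 6), (5, 10)]
Completion times:
  Priority 1, burst=6, C=6
  Priority 2, burst=6, C=12
  Priority 3, burst=4, C=16
  Priority 4, burst=6, C=22
  Priority 5, burst=10, C=32
Average turnaround = 88/5 = 17.6

17.6


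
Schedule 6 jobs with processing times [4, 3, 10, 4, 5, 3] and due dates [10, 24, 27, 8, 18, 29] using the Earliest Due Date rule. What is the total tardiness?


Sort by due date (EDD order): [(4, 8), (4, 10), (5, 18), (3, 24), (10, 27), (3, 29)]
Compute completion times and tardiness:
  Job 1: p=4, d=8, C=4, tardiness=max(0,4-8)=0
  Job 2: p=4, d=10, C=8, tardiness=max(0,8-10)=0
  Job 3: p=5, d=18, C=13, tardiness=max(0,13-18)=0
  Job 4: p=3, d=24, C=16, tardiness=max(0,16-24)=0
  Job 5: p=10, d=27, C=26, tardiness=max(0,26-27)=0
  Job 6: p=3, d=29, C=29, tardiness=max(0,29-29)=0
Total tardiness = 0

0


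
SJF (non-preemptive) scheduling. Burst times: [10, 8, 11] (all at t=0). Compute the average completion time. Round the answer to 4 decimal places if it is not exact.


SJF order (ascending): [8, 10, 11]
Completion times:
  Job 1: burst=8, C=8
  Job 2: burst=10, C=18
  Job 3: burst=11, C=29
Average completion = 55/3 = 18.3333

18.3333


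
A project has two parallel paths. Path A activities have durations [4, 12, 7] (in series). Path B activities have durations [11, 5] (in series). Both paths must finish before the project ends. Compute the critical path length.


Path A total = 4 + 12 + 7 = 23
Path B total = 11 + 5 = 16
Critical path = longest path = max(23, 16) = 23

23


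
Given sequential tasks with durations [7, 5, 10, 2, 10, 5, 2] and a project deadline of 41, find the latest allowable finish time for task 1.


LF(activity 1) = deadline - sum of successor durations
Successors: activities 2 through 7 with durations [5, 10, 2, 10, 5, 2]
Sum of successor durations = 34
LF = 41 - 34 = 7

7


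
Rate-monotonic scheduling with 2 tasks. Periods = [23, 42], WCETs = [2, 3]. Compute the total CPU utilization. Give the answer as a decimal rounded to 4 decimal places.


Compute individual utilizations (exact fractions):
  Task 1: C/T = 2/23 (approx. 0.087)
  Task 2: C/T = 3/42 = 1/14 (approx. 0.0714)
Total utilization U = 2/23 + 1/14 = 51/322
Rounded to 4 decimal places: U = 0.1584
RM (Liu & Layland) bound for 2 tasks = 0.828427; compare with U = 51/322 (approx. 0.158385)
U <= bound, so schedulable by RM sufficient condition.

0.1584


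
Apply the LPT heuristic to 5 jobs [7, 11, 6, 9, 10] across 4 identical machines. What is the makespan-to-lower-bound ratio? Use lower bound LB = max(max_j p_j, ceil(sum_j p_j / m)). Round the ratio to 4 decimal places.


LPT order: [11, 10, 9, 7, 6]
Machine loads after assignment: [11, 10, 9, 13]
LPT makespan = 13
Lower bound = max(max_job, ceil(total/4)) = max(11, 11) = 11
Ratio = 13 / 11 = 1.1818

1.1818


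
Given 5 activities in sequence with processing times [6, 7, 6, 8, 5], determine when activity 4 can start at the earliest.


Activity 4 starts after activities 1 through 3 complete.
Predecessor durations: [6, 7, 6]
ES = 6 + 7 + 6 = 19

19


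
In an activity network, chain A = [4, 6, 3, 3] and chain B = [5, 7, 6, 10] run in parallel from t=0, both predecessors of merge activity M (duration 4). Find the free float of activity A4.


ES(A4) = sum of predecessors on chain A = 13
EF(A4) = ES + duration = 13 + 3 = 16
Successor of A4 is M. ES(M) = max(sum(A), sum(B)) = max(16, 28) = 28
Free float = ES(successor) - EF(current) = 28 - 16 = 12

12


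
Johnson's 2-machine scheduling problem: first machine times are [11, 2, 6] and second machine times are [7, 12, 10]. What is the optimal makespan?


Apply Johnson's rule:
  Group 1 (a <= b): [(2, 2, 12), (3, 6, 10)]
  Group 2 (a > b): [(1, 11, 7)]
Optimal job order: [2, 3, 1]
Schedule:
  Job 2: M1 done at 2, M2 done at 14
  Job 3: M1 done at 8, M2 done at 24
  Job 1: M1 done at 19, M2 done at 31
Makespan = 31

31


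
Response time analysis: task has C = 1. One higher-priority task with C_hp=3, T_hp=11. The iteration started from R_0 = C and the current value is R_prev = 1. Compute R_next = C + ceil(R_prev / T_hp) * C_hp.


R_next = C + ceil(R_prev / T_hp) * C_hp
ceil(1 / 11) = ceil(0.0909) = 1
Interference = 1 * 3 = 3
R_next = 1 + 3 = 4

4


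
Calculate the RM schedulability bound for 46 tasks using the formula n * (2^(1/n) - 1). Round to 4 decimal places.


Compute 2^(1/46) = 1.0151825180
Subtract 1: 1.0151825180 - 1 = 0.0151825180
Multiply by n: 46 * 0.0151825180 = 0.6983958280
Round to 4 dp: 0.6984

0.6984


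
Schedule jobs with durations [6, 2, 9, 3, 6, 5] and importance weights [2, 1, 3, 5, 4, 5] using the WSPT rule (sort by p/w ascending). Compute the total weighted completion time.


Compute p/w ratios and sort ascending (WSPT): [(3, 5), (5, 5), (6, 4), (2, 1), (6, 2), (9, 3)]
Compute weighted completion times:
  Job (p=3,w=5): C=3, w*C=5*3=15
  Job (p=5,w=5): C=8, w*C=5*8=40
  Job (p=6,w=4): C=14, w*C=4*14=56
  Job (p=2,w=1): C=16, w*C=1*16=16
  Job (p=6,w=2): C=22, w*C=2*22=44
  Job (p=9,w=3): C=31, w*C=3*31=93
Total weighted completion time = 264

264


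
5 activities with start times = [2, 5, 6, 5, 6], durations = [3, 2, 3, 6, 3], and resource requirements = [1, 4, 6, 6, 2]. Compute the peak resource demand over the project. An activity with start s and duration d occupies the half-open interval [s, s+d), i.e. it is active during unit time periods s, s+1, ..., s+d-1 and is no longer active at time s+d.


Each activity i is active on [start_i, start_i + duration_i).
Compute total resource usage per time slot:
  t=0: active resources = [], total = 0
  t=1: active resources = [], total = 0
  t=2: active resources = [1], total = 1
  t=3: active resources = [1], total = 1
  t=4: active resources = [1], total = 1
  t=5: active resources = [4, 6], total = 10
  t=6: active resources = [4, 6, 6, 2], total = 18
  t=7: active resources = [6, 6, 2], total = 14
  t=8: active resources = [6, 6, 2], total = 14
  t=9: active resources = [6], total = 6
  t=10: active resources = [6], total = 6
Peak resource demand = 18

18


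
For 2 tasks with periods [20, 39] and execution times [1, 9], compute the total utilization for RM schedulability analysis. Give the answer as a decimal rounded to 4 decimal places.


Compute individual utilizations (exact fractions):
  Task 1: C/T = 1/20 (approx. 0.05)
  Task 2: C/T = 9/39 = 3/13 (approx. 0.2308)
Total utilization U = 1/20 + 3/13 = 73/260
Rounded to 4 decimal places: U = 0.2808
RM (Liu & Layland) bound for 2 tasks = 0.828427; compare with U = 73/260 (approx. 0.280769)
U <= bound, so schedulable by RM sufficient condition.

0.2808


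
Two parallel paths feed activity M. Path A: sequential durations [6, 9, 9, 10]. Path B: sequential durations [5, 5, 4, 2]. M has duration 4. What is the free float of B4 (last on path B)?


ES(B4) = sum of predecessors on chain B = 14
EF(B4) = ES + duration = 14 + 2 = 16
Successor of B4 is M. ES(M) = max(sum(A), sum(B)) = max(34, 16) = 34
Free float = ES(successor) - EF(current) = 34 - 16 = 18

18


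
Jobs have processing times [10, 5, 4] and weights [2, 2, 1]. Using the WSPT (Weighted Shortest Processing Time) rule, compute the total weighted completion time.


Compute p/w ratios and sort ascending (WSPT): [(5, 2), (4, 1), (10, 2)]
Compute weighted completion times:
  Job (p=5,w=2): C=5, w*C=2*5=10
  Job (p=4,w=1): C=9, w*C=1*9=9
  Job (p=10,w=2): C=19, w*C=2*19=38
Total weighted completion time = 57

57


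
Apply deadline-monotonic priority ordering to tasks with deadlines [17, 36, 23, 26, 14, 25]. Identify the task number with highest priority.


Sort tasks by relative deadline (ascending):
  Task 5: deadline = 14
  Task 1: deadline = 17
  Task 3: deadline = 23
  Task 6: deadline = 25
  Task 4: deadline = 26
  Task 2: deadline = 36
Priority order (highest first): [5, 1, 3, 6, 4, 2]
Highest priority task = 5

5


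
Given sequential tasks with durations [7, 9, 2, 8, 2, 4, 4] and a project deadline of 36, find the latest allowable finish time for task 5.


LF(activity 5) = deadline - sum of successor durations
Successors: activities 6 through 7 with durations [4, 4]
Sum of successor durations = 8
LF = 36 - 8 = 28

28


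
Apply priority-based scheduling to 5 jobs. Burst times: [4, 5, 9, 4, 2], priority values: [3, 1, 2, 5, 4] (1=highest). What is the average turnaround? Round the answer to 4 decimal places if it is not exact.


Sort by priority (ascending = highest first):
Order: [(1, 5), (2, 9), (3, 4), (4, 2), (5, 4)]
Completion times:
  Priority 1, burst=5, C=5
  Priority 2, burst=9, C=14
  Priority 3, burst=4, C=18
  Priority 4, burst=2, C=20
  Priority 5, burst=4, C=24
Average turnaround = 81/5 = 16.2

16.2


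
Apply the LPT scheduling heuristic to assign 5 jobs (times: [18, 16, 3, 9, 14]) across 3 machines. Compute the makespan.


Sort jobs in decreasing order (LPT): [18, 16, 14, 9, 3]
Assign each job to the least loaded machine:
  Machine 1: jobs [18], load = 18
  Machine 2: jobs [16, 3], load = 19
  Machine 3: jobs [14, 9], load = 23
Makespan = max load = 23

23


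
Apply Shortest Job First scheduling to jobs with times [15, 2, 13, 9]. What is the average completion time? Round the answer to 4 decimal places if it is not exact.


SJF order (ascending): [2, 9, 13, 15]
Completion times:
  Job 1: burst=2, C=2
  Job 2: burst=9, C=11
  Job 3: burst=13, C=24
  Job 4: burst=15, C=39
Average completion = 76/4 = 19.0

19.0


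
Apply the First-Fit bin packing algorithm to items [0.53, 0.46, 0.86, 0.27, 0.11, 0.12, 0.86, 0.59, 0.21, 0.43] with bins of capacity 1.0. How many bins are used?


Place items sequentially using First-Fit:
  Item 0.53 -> new Bin 1
  Item 0.46 -> Bin 1 (now 0.99)
  Item 0.86 -> new Bin 2
  Item 0.27 -> new Bin 3
  Item 0.11 -> Bin 2 (now 0.97)
  Item 0.12 -> Bin 3 (now 0.39)
  Item 0.86 -> new Bin 4
  Item 0.59 -> Bin 3 (now 0.98)
  Item 0.21 -> new Bin 5
  Item 0.43 -> Bin 5 (now 0.64)
Total bins used = 5

5


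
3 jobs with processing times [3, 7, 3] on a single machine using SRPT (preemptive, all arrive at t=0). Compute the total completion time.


Since all jobs arrive at t=0, SRPT equals SPT ordering.
SPT order: [3, 3, 7]
Completion times:
  Job 1: p=3, C=3
  Job 2: p=3, C=6
  Job 3: p=7, C=13
Total completion time = 3 + 6 + 13 = 22

22


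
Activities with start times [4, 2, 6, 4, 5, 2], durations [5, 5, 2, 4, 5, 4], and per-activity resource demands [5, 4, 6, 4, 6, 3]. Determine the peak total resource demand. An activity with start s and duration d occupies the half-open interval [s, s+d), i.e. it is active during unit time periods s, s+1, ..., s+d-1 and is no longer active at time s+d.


Each activity i is active on [start_i, start_i + duration_i).
Compute total resource usage per time slot:
  t=0: active resources = [], total = 0
  t=1: active resources = [], total = 0
  t=2: active resources = [4, 3], total = 7
  t=3: active resources = [4, 3], total = 7
  t=4: active resources = [5, 4, 4, 3], total = 16
  t=5: active resources = [5, 4, 4, 6, 3], total = 22
  t=6: active resources = [5, 4, 6, 4, 6], total = 25
  t=7: active resources = [5, 6, 4, 6], total = 21
  t=8: active resources = [5, 6], total = 11
  t=9: active resources = [6], total = 6
Peak resource demand = 25

25


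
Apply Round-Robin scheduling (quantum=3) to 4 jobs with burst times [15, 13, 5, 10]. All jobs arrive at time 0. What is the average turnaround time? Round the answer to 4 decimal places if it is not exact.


Time quantum = 3
Execution trace:
  J1 runs 3 units, time = 3
  J2 runs 3 units, time = 6
  J3 runs 3 units, time = 9
  J4 runs 3 units, time = 12
  J1 runs 3 units, time = 15
  J2 runs 3 units, time = 18
  J3 runs 2 units, time = 20
  J4 runs 3 units, time = 23
  J1 runs 3 units, time = 26
  J2 runs 3 units, time = 29
  J4 runs 3 units, time = 32
  J1 runs 3 units, time = 35
  J2 runs 3 units, time = 38
  J4 runs 1 units, time = 39
  J1 runs 3 units, time = 42
  J2 runs 1 units, time = 43
Finish times: [42, 43, 20, 39]
Average turnaround = 144/4 = 36.0

36.0


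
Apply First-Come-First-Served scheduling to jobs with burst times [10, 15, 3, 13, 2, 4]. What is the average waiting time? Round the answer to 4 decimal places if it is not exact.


FCFS order (as given): [10, 15, 3, 13, 2, 4]
Waiting times:
  Job 1: wait = 0
  Job 2: wait = 10
  Job 3: wait = 25
  Job 4: wait = 28
  Job 5: wait = 41
  Job 6: wait = 43
Sum of waiting times = 147
Average waiting time = 147/6 = 24.5

24.5


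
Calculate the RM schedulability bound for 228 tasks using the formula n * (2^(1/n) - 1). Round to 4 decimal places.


Compute 2^(1/228) = 1.0030447451
Subtract 1: 1.0030447451 - 1 = 0.0030447451
Multiply by n: 228 * 0.0030447451 = 0.6942018828
Round to 4 dp: 0.6942

0.6942


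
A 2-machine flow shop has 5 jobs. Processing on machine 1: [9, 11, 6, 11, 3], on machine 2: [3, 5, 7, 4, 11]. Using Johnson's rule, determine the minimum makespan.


Apply Johnson's rule:
  Group 1 (a <= b): [(5, 3, 11), (3, 6, 7)]
  Group 2 (a > b): [(2, 11, 5), (4, 11, 4), (1, 9, 3)]
Optimal job order: [5, 3, 2, 4, 1]
Schedule:
  Job 5: M1 done at 3, M2 done at 14
  Job 3: M1 done at 9, M2 done at 21
  Job 2: M1 done at 20, M2 done at 26
  Job 4: M1 done at 31, M2 done at 35
  Job 1: M1 done at 40, M2 done at 43
Makespan = 43

43


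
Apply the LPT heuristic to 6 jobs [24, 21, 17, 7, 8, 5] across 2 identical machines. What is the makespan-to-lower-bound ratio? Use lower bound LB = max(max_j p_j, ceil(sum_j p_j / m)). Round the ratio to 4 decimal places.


LPT order: [24, 21, 17, 8, 7, 5]
Machine loads after assignment: [39, 43]
LPT makespan = 43
Lower bound = max(max_job, ceil(total/2)) = max(24, 41) = 41
Ratio = 43 / 41 = 1.0488

1.0488


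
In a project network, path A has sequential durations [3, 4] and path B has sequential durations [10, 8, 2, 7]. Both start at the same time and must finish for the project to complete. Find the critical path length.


Path A total = 3 + 4 = 7
Path B total = 10 + 8 + 2 + 7 = 27
Critical path = longest path = max(7, 27) = 27

27


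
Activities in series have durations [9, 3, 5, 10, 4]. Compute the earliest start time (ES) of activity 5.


Activity 5 starts after activities 1 through 4 complete.
Predecessor durations: [9, 3, 5, 10]
ES = 9 + 3 + 5 + 10 = 27

27


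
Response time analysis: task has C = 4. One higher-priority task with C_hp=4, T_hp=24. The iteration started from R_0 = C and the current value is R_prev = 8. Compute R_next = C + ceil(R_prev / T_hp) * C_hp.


R_next = C + ceil(R_prev / T_hp) * C_hp
ceil(8 / 24) = ceil(0.3333) = 1
Interference = 1 * 4 = 4
R_next = 4 + 4 = 8
R_next = R_prev, so the iteration has converged (response time = 8).

8


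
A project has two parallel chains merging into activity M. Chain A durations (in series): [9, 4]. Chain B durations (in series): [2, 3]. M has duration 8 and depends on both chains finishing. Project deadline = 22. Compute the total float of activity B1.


Forward pass: ES(B1) = sum of predecessors on chain B = 0
EF = ES + duration = 0 + 2 = 2
Backward pass: LF(M) = deadline = 22; LS(M) = 22 - 8 = 14
LF(B1) = LS(M) - sum(successors on chain B) = 14 - 3 = 11
LS = LF - duration = 11 - 2 = 9
Total float = LS - ES = 9 - 0 = 9

9


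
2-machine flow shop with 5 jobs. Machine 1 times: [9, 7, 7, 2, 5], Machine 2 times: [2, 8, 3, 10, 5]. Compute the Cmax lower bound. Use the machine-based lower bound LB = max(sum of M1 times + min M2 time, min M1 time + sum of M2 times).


LB1 = sum(M1 times) + min(M2 times) = 30 + 2 = 32
LB2 = min(M1 times) + sum(M2 times) = 2 + 28 = 30
Lower bound = max(LB1, LB2) = max(32, 30) = 32

32


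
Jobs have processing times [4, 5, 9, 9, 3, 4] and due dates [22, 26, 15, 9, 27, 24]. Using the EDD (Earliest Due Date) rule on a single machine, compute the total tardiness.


Sort by due date (EDD order): [(9, 9), (9, 15), (4, 22), (4, 24), (5, 26), (3, 27)]
Compute completion times and tardiness:
  Job 1: p=9, d=9, C=9, tardiness=max(0,9-9)=0
  Job 2: p=9, d=15, C=18, tardiness=max(0,18-15)=3
  Job 3: p=4, d=22, C=22, tardiness=max(0,22-22)=0
  Job 4: p=4, d=24, C=26, tardiness=max(0,26-24)=2
  Job 5: p=5, d=26, C=31, tardiness=max(0,31-26)=5
  Job 6: p=3, d=27, C=34, tardiness=max(0,34-27)=7
Total tardiness = 17

17


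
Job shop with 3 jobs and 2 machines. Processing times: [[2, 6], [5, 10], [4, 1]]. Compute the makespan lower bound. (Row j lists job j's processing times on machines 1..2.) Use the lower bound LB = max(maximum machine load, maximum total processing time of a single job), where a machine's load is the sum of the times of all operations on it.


Machine loads:
  Machine 1: 2 + 5 + 4 = 11
  Machine 2: 6 + 10 + 1 = 17
Max machine load = 17
Job totals:
  Job 1: 8
  Job 2: 15
  Job 3: 5
Max job total = 15
Lower bound = max(17, 15) = 17

17


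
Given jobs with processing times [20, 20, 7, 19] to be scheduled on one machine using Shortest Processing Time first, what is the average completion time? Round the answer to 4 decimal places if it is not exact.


Sort jobs by processing time (SPT order): [7, 19, 20, 20]
Compute completion times sequentially:
  Job 1: processing = 7, completes at 7
  Job 2: processing = 19, completes at 26
  Job 3: processing = 20, completes at 46
  Job 4: processing = 20, completes at 66
Sum of completion times = 145
Average completion time = 145/4 = 36.25

36.25


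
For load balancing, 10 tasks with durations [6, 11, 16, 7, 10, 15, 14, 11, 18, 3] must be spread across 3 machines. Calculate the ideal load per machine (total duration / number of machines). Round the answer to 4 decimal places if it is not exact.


Total processing time = 6 + 11 + 16 + 7 + 10 + 15 + 14 + 11 + 18 + 3 = 111
Number of machines = 3
Ideal balanced load = 111 / 3 = 37.0

37.0


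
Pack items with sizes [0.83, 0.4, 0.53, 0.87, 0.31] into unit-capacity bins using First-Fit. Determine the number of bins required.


Place items sequentially using First-Fit:
  Item 0.83 -> new Bin 1
  Item 0.4 -> new Bin 2
  Item 0.53 -> Bin 2 (now 0.93)
  Item 0.87 -> new Bin 3
  Item 0.31 -> new Bin 4
Total bins used = 4

4


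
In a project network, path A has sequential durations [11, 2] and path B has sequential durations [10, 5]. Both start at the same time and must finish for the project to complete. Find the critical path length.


Path A total = 11 + 2 = 13
Path B total = 10 + 5 = 15
Critical path = longest path = max(13, 15) = 15

15


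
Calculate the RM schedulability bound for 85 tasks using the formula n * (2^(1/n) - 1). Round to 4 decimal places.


Compute 2^(1/85) = 1.0081880126
Subtract 1: 1.0081880126 - 1 = 0.0081880126
Multiply by n: 85 * 0.0081880126 = 0.6959810710
Round to 4 dp: 0.6960

0.6960


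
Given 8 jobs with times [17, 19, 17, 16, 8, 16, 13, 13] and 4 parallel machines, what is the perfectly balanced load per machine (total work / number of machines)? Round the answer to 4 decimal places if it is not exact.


Total processing time = 17 + 19 + 17 + 16 + 8 + 16 + 13 + 13 = 119
Number of machines = 4
Ideal balanced load = 119 / 4 = 29.75

29.75
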